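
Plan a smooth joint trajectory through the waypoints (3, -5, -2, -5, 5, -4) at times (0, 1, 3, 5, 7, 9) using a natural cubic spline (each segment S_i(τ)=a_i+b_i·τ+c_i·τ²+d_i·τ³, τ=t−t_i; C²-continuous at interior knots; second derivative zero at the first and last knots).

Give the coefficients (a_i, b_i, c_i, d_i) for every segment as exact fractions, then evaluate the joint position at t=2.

Δ: Δ0=-8, Δ1=3/2, Δ2=-3/2, Δ3=5, Δ4=-9/2
row 1: diag=6, rhs=57; c'=1/3, d'=19/2
row 2: denom=8−2·1/3=22/3; d'=(-18−2·19/2)/(22/3)=-111/22
row 3: denom=8−2·3/11=82/11; d'=(39−2·-111/22)/(82/11)=270/41
row 4: denom=8−2·11/41=306/41; d'=(-57−2·270/41)/(306/41)=-959/102
back: M4=-959/102
back: M3=270/41−11/41·-959/102=929/102
back: M2=-111/22−3/11·929/102=-128/17
back: M1=19/2−1/3·-128/17=1225/102
M: M0=0, M1=1225/102, M2=-128/17, M3=929/102, M4=-959/102, M5=0
seg 0: a=3, c=M0/2=0, d=(M1−M0)/(6·1)=1225/612, b=Δ0−h0·(2M0+M1)/6=-6121/612
seg 1: a=-5, c=M1/2=1225/204, d=(M2−M1)/(6·2)=-1993/1224, b=Δ1−h1·(2M1+M2)/6=-1223/306
seg 2: a=-2, c=M2/2=-64/17, d=(M3−M2)/(6·2)=1697/1224, b=Δ2−h2·(2M2+M3)/6=74/153
seg 3: a=-5, c=M3/2=929/204, d=(M4−M3)/(6·2)=-236/153, b=Δ3−h3·(2M3+M4)/6=631/306
seg 4: a=5, c=M4/2=-959/204, d=(M5−M4)/(6·2)=959/1224, b=Δ4−h4·(2M4+M5)/6=541/306
t_q=2 → seg 1, τ=1; S=-5+-1223/306·τ+1225/204·τ²+-1993/1224·τ³=-1885/408

  seg 0: a=3 b=-6121/612 c=0 d=1225/612
  seg 1: a=-5 b=-1223/306 c=1225/204 d=-1993/1224
  seg 2: a=-2 b=74/153 c=-64/17 d=1697/1224
  seg 3: a=-5 b=631/306 c=929/204 d=-236/153
  seg 4: a=5 b=541/306 c=-959/204 d=959/1224
S(2) = -1885/408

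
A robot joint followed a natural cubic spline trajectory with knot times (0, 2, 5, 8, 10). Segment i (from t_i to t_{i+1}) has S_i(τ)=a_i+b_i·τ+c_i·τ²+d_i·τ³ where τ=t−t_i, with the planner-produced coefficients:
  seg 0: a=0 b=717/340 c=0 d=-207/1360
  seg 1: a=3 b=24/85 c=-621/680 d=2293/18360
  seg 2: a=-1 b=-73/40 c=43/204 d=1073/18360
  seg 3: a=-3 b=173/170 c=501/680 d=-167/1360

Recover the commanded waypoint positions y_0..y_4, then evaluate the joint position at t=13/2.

y_0 = S_0(0) = a_0 = 0
y_1 = S_1(0) = a_1 = 3
y_2 = S_2(0) = a_2 = -1
y_3 = S_3(0) = a_3 = -3
y_4 = S_3(2) = 1
t_q=13/2 is in segment 2 (τ=3/2); S_2(τ)=-16679/5440

y_0=0 y_1=3 y_2=-1 y_3=-3 y_4=1
S(13/2) = -16679/5440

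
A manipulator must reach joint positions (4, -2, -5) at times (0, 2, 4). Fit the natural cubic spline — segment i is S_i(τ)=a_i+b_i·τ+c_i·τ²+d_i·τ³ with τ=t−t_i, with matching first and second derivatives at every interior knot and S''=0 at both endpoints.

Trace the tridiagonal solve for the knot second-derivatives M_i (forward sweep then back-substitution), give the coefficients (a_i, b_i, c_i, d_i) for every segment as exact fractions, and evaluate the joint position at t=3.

  seg 0: a=4 b=-27/8 c=0 d=3/32
  seg 1: a=-2 b=-9/4 c=9/16 d=-3/32
S(3) = -121/32

Δ: Δ0=-3, Δ1=-3/2
row 1: diag=8, rhs=9; c'=1/4, d'=9/8
back: M1=9/8
M: M0=0, M1=9/8, M2=0
seg 0: a=4, c=M0/2=0, d=(M1−M0)/(6·2)=3/32, b=Δ0−h0·(2M0+M1)/6=-27/8
seg 1: a=-2, c=M1/2=9/16, d=(M2−M1)/(6·2)=-3/32, b=Δ1−h1·(2M1+M2)/6=-9/4
t_q=3 → seg 1, τ=1; S=-2+-9/4·τ+9/16·τ²+-3/32·τ³=-121/32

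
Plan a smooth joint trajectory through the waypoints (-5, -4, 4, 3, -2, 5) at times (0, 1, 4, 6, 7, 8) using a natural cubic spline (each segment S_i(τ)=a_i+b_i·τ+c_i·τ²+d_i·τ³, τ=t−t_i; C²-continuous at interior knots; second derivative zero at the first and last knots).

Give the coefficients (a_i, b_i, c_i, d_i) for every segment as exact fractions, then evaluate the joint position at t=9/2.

Δ: Δ0=1, Δ1=8/3, Δ2=-1/2, Δ3=-5, Δ4=7
row 1: diag=8, rhs=10; c'=3/8, d'=5/4
row 2: denom=10−3·3/8=71/8; d'=(-19−3·5/4)/(71/8)=-182/71
row 3: denom=6−2·16/71=394/71; d'=(-27−2·-182/71)/(394/71)=-1553/394
row 4: denom=4−1·71/394=1505/394; d'=(72−1·-1553/394)/(1505/394)=29921/1505
back: M4=29921/1505
back: M3=-1553/394−71/394·29921/1505=-11324/1505
back: M2=-182/71−16/71·-11324/1505=-1306/1505
back: M1=5/4−3/8·-1306/1505=2371/1505
M: M0=0, M1=2371/1505, M2=-1306/1505, M3=-11324/1505, M4=29921/1505, M5=0
seg 0: a=-5, c=M0/2=0, d=(M1−M0)/(6·1)=2371/9030, b=Δ0−h0·(2M0+M1)/6=6659/9030
seg 1: a=-4, c=M1/2=2371/3010, d=(M2−M1)/(6·3)=-3677/27090, b=Δ1−h1·(2M1+M2)/6=6886/4515
seg 2: a=4, c=M2/2=-653/1505, d=(M3−M2)/(6·2)=-5009/9030, b=Δ2−h2·(2M2+M3)/6=23357/9030
seg 3: a=3, c=M3/2=-5662/1505, d=(M4−M3)/(6·1)=8249/1806, b=Δ3−h3·(2M3+M4)/6=-7489/1290
seg 4: a=-2, c=M4/2=29921/3010, d=(M5−M4)/(6·1)=-29921/9030, b=Δ4−h4·(2M4+M5)/6=1684/4515
t_q=9/2 → seg 2, τ=1/2; S=4+23357/9030·τ+-653/1505·τ²+-5009/9030·τ³=123181/24080

  seg 0: a=-5 b=6659/9030 c=0 d=2371/9030
  seg 1: a=-4 b=6886/4515 c=2371/3010 d=-3677/27090
  seg 2: a=4 b=23357/9030 c=-653/1505 d=-5009/9030
  seg 3: a=3 b=-7489/1290 c=-5662/1505 d=8249/1806
  seg 4: a=-2 b=1684/4515 c=29921/3010 d=-29921/9030
S(9/2) = 123181/24080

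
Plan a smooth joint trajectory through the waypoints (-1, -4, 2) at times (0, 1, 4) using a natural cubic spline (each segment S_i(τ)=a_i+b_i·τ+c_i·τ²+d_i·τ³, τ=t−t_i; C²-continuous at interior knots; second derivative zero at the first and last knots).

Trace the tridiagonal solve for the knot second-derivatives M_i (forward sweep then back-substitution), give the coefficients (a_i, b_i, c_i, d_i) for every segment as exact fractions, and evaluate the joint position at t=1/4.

  seg 0: a=-1 b=-29/8 c=0 d=5/8
  seg 1: a=-4 b=-7/4 c=15/8 d=-5/24
S(1/4) = -971/512

Δ: Δ0=-3, Δ1=2
row 1: diag=8, rhs=30; c'=3/8, d'=15/4
back: M1=15/4
M: M0=0, M1=15/4, M2=0
seg 0: a=-1, c=M0/2=0, d=(M1−M0)/(6·1)=5/8, b=Δ0−h0·(2M0+M1)/6=-29/8
seg 1: a=-4, c=M1/2=15/8, d=(M2−M1)/(6·3)=-5/24, b=Δ1−h1·(2M1+M2)/6=-7/4
t_q=1/4 → seg 0, τ=1/4; S=-1+-29/8·τ+0·τ²+5/8·τ³=-971/512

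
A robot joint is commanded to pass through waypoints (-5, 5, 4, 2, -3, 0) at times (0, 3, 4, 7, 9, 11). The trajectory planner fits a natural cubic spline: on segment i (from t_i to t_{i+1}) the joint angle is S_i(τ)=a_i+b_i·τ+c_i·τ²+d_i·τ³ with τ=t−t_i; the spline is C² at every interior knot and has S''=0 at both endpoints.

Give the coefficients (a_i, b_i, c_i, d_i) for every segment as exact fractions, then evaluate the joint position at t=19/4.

Δ: Δ0=10/3, Δ1=-1, Δ2=-2/3, Δ3=-5/2, Δ4=3/2
row 1: diag=8, rhs=-26; c'=1/8, d'=-13/4
row 2: denom=8−1·1/8=63/8; d'=(2−1·-13/4)/(63/8)=2/3
row 3: denom=10−3·8/21=62/7; d'=(-11−3·2/3)/(62/7)=-91/62
row 4: denom=8−2·7/31=234/31; d'=(24−2·-91/62)/(234/31)=835/234
back: M4=835/234
back: M3=-91/62−7/31·835/234=-266/117
back: M2=2/3−8/21·-266/117=538/351
back: M1=-13/4−1/8·538/351=-1208/351
M: M0=0, M1=-1208/351, M2=538/351, M3=-266/117, M4=835/234, M5=0
seg 0: a=-5, c=M0/2=0, d=(M1−M0)/(6·3)=-604/3159, b=Δ0−h0·(2M0+M1)/6=1774/351
seg 1: a=5, c=M1/2=-604/351, d=(M2−M1)/(6·1)=97/117, b=Δ1−h1·(2M1+M2)/6=-38/351
seg 2: a=4, c=M2/2=269/351, d=(M3−M2)/(6·3)=-668/3159, b=Δ2−h2·(2M2+M3)/6=-373/351
seg 3: a=2, c=M3/2=-133/117, d=(M4−M3)/(6·2)=1367/2808, b=Δ3−h3·(2M3+M4)/6=-763/351
seg 4: a=-3, c=M4/2=835/468, d=(M5−M4)/(6·2)=-835/2808, b=Δ4−h4·(2M4+M5)/6=-617/702
t_q=19/4 → seg 2, τ=3/4; S=4+-373/351·τ+269/351·τ²+-668/3159·τ³=553/156

  seg 0: a=-5 b=1774/351 c=0 d=-604/3159
  seg 1: a=5 b=-38/351 c=-604/351 d=97/117
  seg 2: a=4 b=-373/351 c=269/351 d=-668/3159
  seg 3: a=2 b=-763/351 c=-133/117 d=1367/2808
  seg 4: a=-3 b=-617/702 c=835/468 d=-835/2808
S(19/4) = 553/156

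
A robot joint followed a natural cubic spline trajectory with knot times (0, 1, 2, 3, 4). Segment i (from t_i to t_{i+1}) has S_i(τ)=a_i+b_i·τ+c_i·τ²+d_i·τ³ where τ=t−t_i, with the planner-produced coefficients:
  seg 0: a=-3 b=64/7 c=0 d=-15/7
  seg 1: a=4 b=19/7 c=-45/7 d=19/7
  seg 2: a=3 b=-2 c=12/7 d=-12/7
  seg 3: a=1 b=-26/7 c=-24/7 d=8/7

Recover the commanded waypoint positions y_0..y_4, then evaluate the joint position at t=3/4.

y_0 = S_0(0) = a_0 = -3
y_1 = S_1(0) = a_1 = 4
y_2 = S_2(0) = a_2 = 3
y_3 = S_3(0) = a_3 = 1
y_4 = S_3(1) = -5
t_q=3/4 is in segment 0 (τ=3/4); S_0(τ)=189/64

y_0=-3 y_1=4 y_2=3 y_3=1 y_4=-5
S(3/4) = 189/64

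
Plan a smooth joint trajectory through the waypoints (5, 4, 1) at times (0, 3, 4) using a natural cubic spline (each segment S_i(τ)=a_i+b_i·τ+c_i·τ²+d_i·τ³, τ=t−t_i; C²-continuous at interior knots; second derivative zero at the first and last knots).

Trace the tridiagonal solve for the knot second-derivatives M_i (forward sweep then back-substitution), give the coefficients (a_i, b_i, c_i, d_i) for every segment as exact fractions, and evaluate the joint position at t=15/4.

Δ: Δ0=-1/3, Δ1=-3
row 1: diag=8, rhs=-16; c'=1/8, d'=-2
back: M1=-2
M: M0=0, M1=-2, M2=0
seg 0: a=5, c=M0/2=0, d=(M1−M0)/(6·3)=-1/9, b=Δ0−h0·(2M0+M1)/6=2/3
seg 1: a=4, c=M1/2=-1, d=(M2−M1)/(6·1)=1/3, b=Δ1−h1·(2M1+M2)/6=-7/3
t_q=15/4 → seg 1, τ=3/4; S=4+-7/3·τ+-1·τ²+1/3·τ³=117/64

  seg 0: a=5 b=2/3 c=0 d=-1/9
  seg 1: a=4 b=-7/3 c=-1 d=1/3
S(15/4) = 117/64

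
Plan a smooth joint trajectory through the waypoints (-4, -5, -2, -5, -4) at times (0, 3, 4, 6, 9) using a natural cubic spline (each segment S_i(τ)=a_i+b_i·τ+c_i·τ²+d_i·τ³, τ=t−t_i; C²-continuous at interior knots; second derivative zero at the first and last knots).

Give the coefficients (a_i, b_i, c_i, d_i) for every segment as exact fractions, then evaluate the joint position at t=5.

  seg 0: a=-4 b=-142/73 c=0 d=353/1971
  seg 1: a=-5 b=211/73 c=353/219 d=-329/219
  seg 2: a=-2 b=352/219 c=-634/219 d=1175/1752
  seg 3: a=-5 b=-281/146 c=989/876 d=-989/7884
S(5) = -4585/1752

Δ: Δ0=-1/3, Δ1=3, Δ2=-3/2, Δ3=1/3
row 1: diag=8, rhs=20; c'=1/8, d'=5/2
row 2: denom=6−1·1/8=47/8; d'=(-27−1·5/2)/(47/8)=-236/47
row 3: denom=10−2·16/47=438/47; d'=(11−2·-236/47)/(438/47)=989/438
back: M3=989/438
back: M2=-236/47−16/47·989/438=-1268/219
back: M1=5/2−1/8·-1268/219=706/219
M: M0=0, M1=706/219, M2=-1268/219, M3=989/438, M4=0
seg 0: a=-4, c=M0/2=0, d=(M1−M0)/(6·3)=353/1971, b=Δ0−h0·(2M0+M1)/6=-142/73
seg 1: a=-5, c=M1/2=353/219, d=(M2−M1)/(6·1)=-329/219, b=Δ1−h1·(2M1+M2)/6=211/73
seg 2: a=-2, c=M2/2=-634/219, d=(M3−M2)/(6·2)=1175/1752, b=Δ2−h2·(2M2+M3)/6=352/219
seg 3: a=-5, c=M3/2=989/876, d=(M4−M3)/(6·3)=-989/7884, b=Δ3−h3·(2M3+M4)/6=-281/146
t_q=5 → seg 2, τ=1; S=-2+352/219·τ+-634/219·τ²+1175/1752·τ³=-4585/1752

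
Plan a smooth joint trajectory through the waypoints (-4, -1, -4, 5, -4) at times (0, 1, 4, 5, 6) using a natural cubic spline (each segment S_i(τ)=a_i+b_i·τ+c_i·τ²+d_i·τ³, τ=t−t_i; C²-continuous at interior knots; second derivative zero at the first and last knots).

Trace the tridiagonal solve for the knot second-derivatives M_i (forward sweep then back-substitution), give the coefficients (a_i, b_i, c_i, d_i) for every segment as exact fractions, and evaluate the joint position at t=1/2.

  seg 0: a=-4 b=467/106 c=0 d=-149/106
  seg 1: a=-1 b=10/53 c=-447/106 d=135/106
  seg 2: a=-4 b=983/106 c=384/53 d=-797/106
  seg 3: a=5 b=64/53 c=-1623/106 d=541/106
S(1/2) = -1673/848

Δ: Δ0=3, Δ1=-1, Δ2=9, Δ3=-9
row 1: diag=8, rhs=-24; c'=3/8, d'=-3
row 2: denom=8−3·3/8=55/8; d'=(60−3·-3)/(55/8)=552/55
row 3: denom=4−1·8/55=212/55; d'=(-108−1·552/55)/(212/55)=-1623/53
back: M3=-1623/53
back: M2=552/55−8/55·-1623/53=768/53
back: M1=-3−3/8·768/53=-447/53
M: M0=0, M1=-447/53, M2=768/53, M3=-1623/53, M4=0
seg 0: a=-4, c=M0/2=0, d=(M1−M0)/(6·1)=-149/106, b=Δ0−h0·(2M0+M1)/6=467/106
seg 1: a=-1, c=M1/2=-447/106, d=(M2−M1)/(6·3)=135/106, b=Δ1−h1·(2M1+M2)/6=10/53
seg 2: a=-4, c=M2/2=384/53, d=(M3−M2)/(6·1)=-797/106, b=Δ2−h2·(2M2+M3)/6=983/106
seg 3: a=5, c=M3/2=-1623/106, d=(M4−M3)/(6·1)=541/106, b=Δ3−h3·(2M3+M4)/6=64/53
t_q=1/2 → seg 0, τ=1/2; S=-4+467/106·τ+0·τ²+-149/106·τ³=-1673/848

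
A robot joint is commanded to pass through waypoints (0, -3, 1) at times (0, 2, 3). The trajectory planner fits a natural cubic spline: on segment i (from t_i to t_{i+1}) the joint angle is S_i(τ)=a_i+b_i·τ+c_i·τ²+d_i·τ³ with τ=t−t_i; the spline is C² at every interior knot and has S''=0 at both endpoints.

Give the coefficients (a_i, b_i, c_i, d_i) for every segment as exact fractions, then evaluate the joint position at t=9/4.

  seg 0: a=0 b=-10/3 c=0 d=11/24
  seg 1: a=-3 b=13/6 c=11/4 d=-11/12
S(9/4) = -589/256

Δ: Δ0=-3/2, Δ1=4
row 1: diag=6, rhs=33; c'=1/6, d'=11/2
back: M1=11/2
M: M0=0, M1=11/2, M2=0
seg 0: a=0, c=M0/2=0, d=(M1−M0)/(6·2)=11/24, b=Δ0−h0·(2M0+M1)/6=-10/3
seg 1: a=-3, c=M1/2=11/4, d=(M2−M1)/(6·1)=-11/12, b=Δ1−h1·(2M1+M2)/6=13/6
t_q=9/4 → seg 1, τ=1/4; S=-3+13/6·τ+11/4·τ²+-11/12·τ³=-589/256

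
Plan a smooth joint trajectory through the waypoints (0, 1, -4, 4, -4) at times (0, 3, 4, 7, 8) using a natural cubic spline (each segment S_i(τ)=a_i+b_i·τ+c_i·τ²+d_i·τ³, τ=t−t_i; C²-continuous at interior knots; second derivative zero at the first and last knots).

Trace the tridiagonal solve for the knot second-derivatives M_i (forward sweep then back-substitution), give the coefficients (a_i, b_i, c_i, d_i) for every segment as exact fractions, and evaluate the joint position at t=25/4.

  seg 0: a=0 b=163/54 c=0 d=-145/486
  seg 1: a=1 b=-136/27 c=-145/54 d=49/18
  seg 2: a=-4 b=-121/54 c=148/27 d=-623/486
  seg 3: a=4 b=-107/27 c=-109/18 d=109/54
S(25/4) = 1577/384

Δ: Δ0=1/3, Δ1=-5, Δ2=8/3, Δ3=-8
row 1: diag=8, rhs=-32; c'=1/8, d'=-4
row 2: denom=8−1·1/8=63/8; d'=(46−1·-4)/(63/8)=400/63
row 3: denom=8−3·8/21=48/7; d'=(-64−3·400/63)/(48/7)=-109/9
back: M3=-109/9
back: M2=400/63−8/21·-109/9=296/27
back: M1=-4−1/8·296/27=-145/27
M: M0=0, M1=-145/27, M2=296/27, M3=-109/9, M4=0
seg 0: a=0, c=M0/2=0, d=(M1−M0)/(6·3)=-145/486, b=Δ0−h0·(2M0+M1)/6=163/54
seg 1: a=1, c=M1/2=-145/54, d=(M2−M1)/(6·1)=49/18, b=Δ1−h1·(2M1+M2)/6=-136/27
seg 2: a=-4, c=M2/2=148/27, d=(M3−M2)/(6·3)=-623/486, b=Δ2−h2·(2M2+M3)/6=-121/54
seg 3: a=4, c=M3/2=-109/18, d=(M4−M3)/(6·1)=109/54, b=Δ3−h3·(2M3+M4)/6=-107/27
t_q=25/4 → seg 2, τ=9/4; S=-4+-121/54·τ+148/27·τ²+-623/486·τ³=1577/384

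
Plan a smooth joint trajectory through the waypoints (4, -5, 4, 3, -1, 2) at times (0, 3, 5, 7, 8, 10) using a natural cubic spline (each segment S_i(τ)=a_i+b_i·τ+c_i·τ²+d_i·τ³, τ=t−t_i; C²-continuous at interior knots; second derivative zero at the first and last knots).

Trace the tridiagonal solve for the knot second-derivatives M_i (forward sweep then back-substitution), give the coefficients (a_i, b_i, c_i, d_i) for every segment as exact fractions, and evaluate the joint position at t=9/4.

  seg 0: a=4 b=-3438/605 c=0 d=541/1815
  seg 1: a=-5 b=1431/605 c=1623/605 d=-3909/4840
  seg 2: a=4 b=4119/1210 c=-1047/484 d=511/4840
  seg 3: a=3 b=-219/55 c=-1851/1210 d=1829/1210
  seg 4: a=-1 b=-3033/1210 c=1818/605 d=-303/605
S(9/4) = -208729/38720

Δ: Δ0=-3, Δ1=9/2, Δ2=-1/2, Δ3=-4, Δ4=3/2
row 1: diag=10, rhs=45; c'=1/5, d'=9/2
row 2: denom=8−2·1/5=38/5; d'=(-30−2·9/2)/(38/5)=-195/38
row 3: denom=6−2·5/19=104/19; d'=(-21−2·-195/38)/(104/19)=-51/26
row 4: denom=6−1·19/104=605/104; d'=(33−1·-51/26)/(605/104)=3636/605
back: M4=3636/605
back: M3=-51/26−19/104·3636/605=-1851/605
back: M2=-195/38−5/19·-1851/605=-1047/242
back: M1=9/2−1/5·-1047/242=3246/605
M: M0=0, M1=3246/605, M2=-1047/242, M3=-1851/605, M4=3636/605, M5=0
seg 0: a=4, c=M0/2=0, d=(M1−M0)/(6·3)=541/1815, b=Δ0−h0·(2M0+M1)/6=-3438/605
seg 1: a=-5, c=M1/2=1623/605, d=(M2−M1)/(6·2)=-3909/4840, b=Δ1−h1·(2M1+M2)/6=1431/605
seg 2: a=4, c=M2/2=-1047/484, d=(M3−M2)/(6·2)=511/4840, b=Δ2−h2·(2M2+M3)/6=4119/1210
seg 3: a=3, c=M3/2=-1851/1210, d=(M4−M3)/(6·1)=1829/1210, b=Δ3−h3·(2M3+M4)/6=-219/55
seg 4: a=-1, c=M4/2=1818/605, d=(M5−M4)/(6·2)=-303/605, b=Δ4−h4·(2M4+M5)/6=-3033/1210
t_q=9/4 → seg 0, τ=9/4; S=4+-3438/605·τ+0·τ²+541/1815·τ³=-208729/38720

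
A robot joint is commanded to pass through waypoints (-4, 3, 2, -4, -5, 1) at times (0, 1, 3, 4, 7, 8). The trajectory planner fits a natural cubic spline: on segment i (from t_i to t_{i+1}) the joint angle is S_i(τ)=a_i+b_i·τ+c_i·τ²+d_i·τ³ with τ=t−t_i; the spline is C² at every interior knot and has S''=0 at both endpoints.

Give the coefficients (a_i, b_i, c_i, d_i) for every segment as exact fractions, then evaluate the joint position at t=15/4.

Δ: Δ0=7, Δ1=-1/2, Δ2=-6, Δ3=-1/3, Δ4=6
row 1: diag=6, rhs=-45; c'=1/3, d'=-15/2
row 2: denom=6−2·1/3=16/3; d'=(-33−2·-15/2)/(16/3)=-27/8
row 3: denom=8−1·3/16=125/16; d'=(34−1·-27/8)/(125/16)=598/125
row 4: denom=8−3·48/125=856/125; d'=(38−3·598/125)/(856/125)=739/214
back: M4=739/214
back: M3=598/125−48/125·739/214=370/107
back: M2=-27/8−3/16·370/107=-861/214
back: M1=-15/2−1/3·-861/214=-659/107
M: M0=0, M1=-659/107, M2=-861/214, M3=370/107, M4=739/214, M5=0
seg 0: a=-4, c=M0/2=0, d=(M1−M0)/(6·1)=-659/642, b=Δ0−h0·(2M0+M1)/6=5153/642
seg 1: a=3, c=M1/2=-659/214, d=(M2−M1)/(6·2)=457/2568, b=Δ1−h1·(2M1+M2)/6=1588/321
seg 2: a=2, c=M2/2=-861/428, d=(M3−M2)/(6·1)=1601/1284, b=Δ2−h2·(2M2+M3)/6=-3361/642
seg 3: a=-4, c=M3/2=185/107, d=(M4−M3)/(6·3)=-1/3852, b=Δ3−h3·(2M3+M4)/6=-7085/1284
seg 4: a=-5, c=M4/2=739/428, d=(M5−M4)/(6·1)=-739/1284, b=Δ4−h4·(2M4+M5)/6=3113/642
t_q=15/4 → seg 2, τ=3/4; S=2+-3361/642·τ+-861/428·τ²+1601/1284·τ³=-69355/27392

  seg 0: a=-4 b=5153/642 c=0 d=-659/642
  seg 1: a=3 b=1588/321 c=-659/214 d=457/2568
  seg 2: a=2 b=-3361/642 c=-861/428 d=1601/1284
  seg 3: a=-4 b=-7085/1284 c=185/107 d=-1/3852
  seg 4: a=-5 b=3113/642 c=739/428 d=-739/1284
S(15/4) = -69355/27392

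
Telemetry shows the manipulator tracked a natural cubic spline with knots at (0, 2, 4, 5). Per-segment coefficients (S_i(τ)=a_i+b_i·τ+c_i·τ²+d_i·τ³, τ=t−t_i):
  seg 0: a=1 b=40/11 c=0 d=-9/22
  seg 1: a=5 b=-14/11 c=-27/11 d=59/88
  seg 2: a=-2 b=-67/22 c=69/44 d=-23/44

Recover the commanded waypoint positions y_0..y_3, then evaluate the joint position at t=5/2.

y_0=1 y_1=5 y_2=-2 y_3=-4
S(5/2) = 2699/704

y_0 = S_0(0) = a_0 = 1
y_1 = S_1(0) = a_1 = 5
y_2 = S_2(0) = a_2 = -2
y_3 = S_2(1) = -4
t_q=5/2 is in segment 1 (τ=1/2); S_1(τ)=2699/704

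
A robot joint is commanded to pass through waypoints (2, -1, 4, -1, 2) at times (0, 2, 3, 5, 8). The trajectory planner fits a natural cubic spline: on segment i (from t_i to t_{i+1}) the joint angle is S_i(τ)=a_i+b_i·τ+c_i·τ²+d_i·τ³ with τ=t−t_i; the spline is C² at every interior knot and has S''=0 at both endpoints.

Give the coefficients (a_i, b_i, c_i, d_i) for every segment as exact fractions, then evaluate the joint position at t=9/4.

Δ: Δ0=-3/2, Δ1=5, Δ2=-5/2, Δ3=1
row 1: diag=6, rhs=39; c'=1/6, d'=13/2
row 2: denom=6−1·1/6=35/6; d'=(-45−1·13/2)/(35/6)=-309/35
row 3: denom=10−2·12/35=326/35; d'=(21−2·-309/35)/(326/35)=1353/326
back: M3=1353/326
back: M2=-309/35−12/35·1353/326=-1671/163
back: M1=13/2−1/6·-1671/163=1338/163
M: M0=0, M1=1338/163, M2=-1671/163, M3=1353/326, M4=0
seg 0: a=2, c=M0/2=0, d=(M1−M0)/(6·2)=223/326, b=Δ0−h0·(2M0+M1)/6=-1381/326
seg 1: a=-1, c=M1/2=669/163, d=(M2−M1)/(6·1)=-1003/326, b=Δ1−h1·(2M1+M2)/6=1295/326
seg 2: a=4, c=M2/2=-1671/326, d=(M3−M2)/(6·2)=1565/1304, b=Δ2−h2·(2M2+M3)/6=481/163
seg 3: a=-1, c=M3/2=1353/652, d=(M4−M3)/(6·3)=-451/1956, b=Δ3−h3·(2M3+M4)/6=-1027/326
t_q=9/4 → seg 1, τ=1/4; S=-1+1295/326·τ+669/163·τ²+-1003/326·τ³=4205/20864

  seg 0: a=2 b=-1381/326 c=0 d=223/326
  seg 1: a=-1 b=1295/326 c=669/163 d=-1003/326
  seg 2: a=4 b=481/163 c=-1671/326 d=1565/1304
  seg 3: a=-1 b=-1027/326 c=1353/652 d=-451/1956
S(9/4) = 4205/20864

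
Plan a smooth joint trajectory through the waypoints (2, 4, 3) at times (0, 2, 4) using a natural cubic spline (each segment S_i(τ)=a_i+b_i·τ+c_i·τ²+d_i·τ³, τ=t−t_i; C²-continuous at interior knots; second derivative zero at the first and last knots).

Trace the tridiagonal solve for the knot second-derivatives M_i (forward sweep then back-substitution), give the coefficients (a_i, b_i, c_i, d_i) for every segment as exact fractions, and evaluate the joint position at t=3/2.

  seg 0: a=2 b=11/8 c=0 d=-3/32
  seg 1: a=4 b=1/4 c=-9/16 d=3/32
S(3/2) = 959/256

Δ: Δ0=1, Δ1=-1/2
row 1: diag=8, rhs=-9; c'=1/4, d'=-9/8
back: M1=-9/8
M: M0=0, M1=-9/8, M2=0
seg 0: a=2, c=M0/2=0, d=(M1−M0)/(6·2)=-3/32, b=Δ0−h0·(2M0+M1)/6=11/8
seg 1: a=4, c=M1/2=-9/16, d=(M2−M1)/(6·2)=3/32, b=Δ1−h1·(2M1+M2)/6=1/4
t_q=3/2 → seg 0, τ=3/2; S=2+11/8·τ+0·τ²+-3/32·τ³=959/256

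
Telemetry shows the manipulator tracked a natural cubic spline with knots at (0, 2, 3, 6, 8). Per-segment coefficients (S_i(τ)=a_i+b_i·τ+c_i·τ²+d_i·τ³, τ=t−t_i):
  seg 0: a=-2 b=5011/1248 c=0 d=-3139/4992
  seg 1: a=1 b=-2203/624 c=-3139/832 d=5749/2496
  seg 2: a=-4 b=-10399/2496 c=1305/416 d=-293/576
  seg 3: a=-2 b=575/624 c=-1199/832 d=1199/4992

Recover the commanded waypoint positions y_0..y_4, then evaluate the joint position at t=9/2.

y_0=-2 y_1=1 y_2=-4 y_3=-2 y_4=-4
S(9/2) = -32667/6656

y_0 = S_0(0) = a_0 = -2
y_1 = S_1(0) = a_1 = 1
y_2 = S_2(0) = a_2 = -4
y_3 = S_3(0) = a_3 = -2
y_4 = S_3(2) = -4
t_q=9/2 is in segment 2 (τ=3/2); S_2(τ)=-32667/6656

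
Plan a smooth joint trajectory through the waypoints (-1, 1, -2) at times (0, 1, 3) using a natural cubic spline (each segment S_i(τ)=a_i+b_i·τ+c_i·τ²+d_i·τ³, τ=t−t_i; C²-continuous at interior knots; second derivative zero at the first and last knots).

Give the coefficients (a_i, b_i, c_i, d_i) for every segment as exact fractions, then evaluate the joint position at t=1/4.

Δ: Δ0=2, Δ1=-3/2
row 1: diag=6, rhs=-21; c'=1/3, d'=-7/2
back: M1=-7/2
M: M0=0, M1=-7/2, M2=0
seg 0: a=-1, c=M0/2=0, d=(M1−M0)/(6·1)=-7/12, b=Δ0−h0·(2M0+M1)/6=31/12
seg 1: a=1, c=M1/2=-7/4, d=(M2−M1)/(6·2)=7/24, b=Δ1−h1·(2M1+M2)/6=5/6
t_q=1/4 → seg 0, τ=1/4; S=-1+31/12·τ+0·τ²+-7/12·τ³=-93/256

  seg 0: a=-1 b=31/12 c=0 d=-7/12
  seg 1: a=1 b=5/6 c=-7/4 d=7/24
S(1/4) = -93/256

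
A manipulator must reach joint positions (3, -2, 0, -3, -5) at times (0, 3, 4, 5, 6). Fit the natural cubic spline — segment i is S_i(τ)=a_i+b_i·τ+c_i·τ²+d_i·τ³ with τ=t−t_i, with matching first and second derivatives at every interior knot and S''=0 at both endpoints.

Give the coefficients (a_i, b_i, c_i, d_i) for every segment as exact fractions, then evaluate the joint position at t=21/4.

Δ: Δ0=-5/3, Δ1=2, Δ2=-3, Δ3=-2
row 1: diag=8, rhs=22; c'=1/8, d'=11/4
row 2: denom=4−1·1/8=31/8; d'=(-30−1·11/4)/(31/8)=-262/31
row 3: denom=4−1·8/31=116/31; d'=(6−1·-262/31)/(116/31)=112/29
back: M3=112/29
back: M2=-262/31−8/31·112/29=-274/29
back: M1=11/4−1/8·-274/29=114/29
M: M0=0, M1=114/29, M2=-274/29, M3=112/29, M4=0
seg 0: a=3, c=M0/2=0, d=(M1−M0)/(6·3)=19/87, b=Δ0−h0·(2M0+M1)/6=-316/87
seg 1: a=-2, c=M1/2=57/29, d=(M2−M1)/(6·1)=-194/87, b=Δ1−h1·(2M1+M2)/6=197/87
seg 2: a=0, c=M2/2=-137/29, d=(M3−M2)/(6·1)=193/87, b=Δ2−h2·(2M2+M3)/6=-43/87
seg 3: a=-3, c=M3/2=56/29, d=(M4−M3)/(6·1)=-56/87, b=Δ3−h3·(2M3+M4)/6=-286/87
t_q=21/4 → seg 3, τ=1/4; S=-3+-286/87·τ+56/29·τ²+-56/87·τ³=-861/232

  seg 0: a=3 b=-316/87 c=0 d=19/87
  seg 1: a=-2 b=197/87 c=57/29 d=-194/87
  seg 2: a=0 b=-43/87 c=-137/29 d=193/87
  seg 3: a=-3 b=-286/87 c=56/29 d=-56/87
S(21/4) = -861/232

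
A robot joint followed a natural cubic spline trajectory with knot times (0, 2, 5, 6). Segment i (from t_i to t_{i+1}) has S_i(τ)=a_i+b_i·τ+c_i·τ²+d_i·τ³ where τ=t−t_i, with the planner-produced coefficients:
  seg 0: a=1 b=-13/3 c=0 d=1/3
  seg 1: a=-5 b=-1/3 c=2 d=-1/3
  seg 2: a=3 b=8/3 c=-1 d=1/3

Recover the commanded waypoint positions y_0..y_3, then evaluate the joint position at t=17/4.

y_0=1 y_1=-5 y_2=3 y_3=5
S(17/4) = 37/64

y_0 = S_0(0) = a_0 = 1
y_1 = S_1(0) = a_1 = -5
y_2 = S_2(0) = a_2 = 3
y_3 = S_2(1) = 5
t_q=17/4 is in segment 1 (τ=9/4); S_1(τ)=37/64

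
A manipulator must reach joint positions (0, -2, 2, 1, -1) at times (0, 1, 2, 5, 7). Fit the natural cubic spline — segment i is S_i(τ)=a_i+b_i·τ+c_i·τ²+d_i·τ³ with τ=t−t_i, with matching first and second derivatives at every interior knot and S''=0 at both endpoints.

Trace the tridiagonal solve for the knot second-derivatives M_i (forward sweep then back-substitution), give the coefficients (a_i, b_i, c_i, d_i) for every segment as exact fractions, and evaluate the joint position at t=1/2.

  seg 0: a=0 b=-1523/411 c=0 d=701/411
  seg 1: a=-2 b=580/411 c=701/137 d=-1039/411
  seg 2: a=2 b=1669/411 c=-338/137 d=412/1233
  seg 3: a=1 b=-707/411 c=74/137 d=-37/411
S(1/2) = -1797/1096

Δ: Δ0=-2, Δ1=4, Δ2=-1/3, Δ3=-1
row 1: diag=4, rhs=36; c'=1/4, d'=9
row 2: denom=8−1·1/4=31/4; d'=(-26−1·9)/(31/4)=-140/31
row 3: denom=10−3·12/31=274/31; d'=(-4−3·-140/31)/(274/31)=148/137
back: M3=148/137
back: M2=-140/31−12/31·148/137=-676/137
back: M1=9−1/4·-676/137=1402/137
M: M0=0, M1=1402/137, M2=-676/137, M3=148/137, M4=0
seg 0: a=0, c=M0/2=0, d=(M1−M0)/(6·1)=701/411, b=Δ0−h0·(2M0+M1)/6=-1523/411
seg 1: a=-2, c=M1/2=701/137, d=(M2−M1)/(6·1)=-1039/411, b=Δ1−h1·(2M1+M2)/6=580/411
seg 2: a=2, c=M2/2=-338/137, d=(M3−M2)/(6·3)=412/1233, b=Δ2−h2·(2M2+M3)/6=1669/411
seg 3: a=1, c=M3/2=74/137, d=(M4−M3)/(6·2)=-37/411, b=Δ3−h3·(2M3+M4)/6=-707/411
t_q=1/2 → seg 0, τ=1/2; S=0+-1523/411·τ+0·τ²+701/411·τ³=-1797/1096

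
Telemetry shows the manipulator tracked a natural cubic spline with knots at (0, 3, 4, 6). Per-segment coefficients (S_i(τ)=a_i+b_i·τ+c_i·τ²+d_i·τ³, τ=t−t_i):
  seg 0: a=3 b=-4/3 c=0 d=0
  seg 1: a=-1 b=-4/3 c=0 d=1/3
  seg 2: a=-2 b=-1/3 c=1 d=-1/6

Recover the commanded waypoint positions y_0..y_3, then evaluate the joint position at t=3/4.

y_0=3 y_1=-1 y_2=-2 y_3=0
S(3/4) = 2

y_0 = S_0(0) = a_0 = 3
y_1 = S_1(0) = a_1 = -1
y_2 = S_2(0) = a_2 = -2
y_3 = S_2(2) = 0
t_q=3/4 is in segment 0 (τ=3/4); S_0(τ)=2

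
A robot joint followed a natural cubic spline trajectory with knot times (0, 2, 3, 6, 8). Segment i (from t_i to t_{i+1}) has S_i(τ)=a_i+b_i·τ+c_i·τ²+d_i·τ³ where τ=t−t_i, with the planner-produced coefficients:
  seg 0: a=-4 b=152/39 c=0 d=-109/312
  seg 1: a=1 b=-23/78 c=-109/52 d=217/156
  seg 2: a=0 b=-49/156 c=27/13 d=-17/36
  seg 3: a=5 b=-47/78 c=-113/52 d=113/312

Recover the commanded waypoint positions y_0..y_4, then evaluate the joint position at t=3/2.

y_0 = S_0(0) = a_0 = -4
y_1 = S_1(0) = a_1 = 1
y_2 = S_2(0) = a_2 = 0
y_3 = S_3(0) = a_3 = 5
y_4 = S_3(2) = -2
t_q=3/2 is in segment 0 (τ=3/2); S_0(τ)=555/832

y_0=-4 y_1=1 y_2=0 y_3=5 y_4=-2
S(3/2) = 555/832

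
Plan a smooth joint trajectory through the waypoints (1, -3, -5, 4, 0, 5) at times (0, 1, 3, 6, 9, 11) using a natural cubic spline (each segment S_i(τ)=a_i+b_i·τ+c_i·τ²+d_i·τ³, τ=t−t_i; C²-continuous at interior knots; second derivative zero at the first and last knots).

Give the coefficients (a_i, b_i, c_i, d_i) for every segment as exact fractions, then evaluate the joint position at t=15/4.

  seg 0: a=1 b=-24547/5676 c=0 d=1843/5676
  seg 1: a=-3 b=-9509/2838 c=1843/1892 d=571/5676
  seg 2: a=-5 b=4975/2838 c=2985/1892 d=-19787/51084
  seg 3: a=4 b=4319/5676 c=-2708/1419 d=20609/51084
  seg 4: a=0 b=577/2838 c=3259/1892 d=-3259/11352
S(15/4) = -32597/11008

Δ: Δ0=-4, Δ1=-1, Δ2=3, Δ3=-4/3, Δ4=5/2
row 1: diag=6, rhs=18; c'=1/3, d'=3
row 2: denom=10−2·1/3=28/3; d'=(24−2·3)/(28/3)=27/14
row 3: denom=12−3·9/28=309/28; d'=(-26−3·27/14)/(309/28)=-890/309
row 4: denom=10−3·28/103=946/103; d'=(23−3·-890/309)/(946/103)=3259/946
back: M4=3259/946
back: M3=-890/309−28/103·3259/946=-5416/1419
back: M2=27/14−9/28·-5416/1419=2985/946
back: M1=3−1/3·2985/946=1843/946
M: M0=0, M1=1843/946, M2=2985/946, M3=-5416/1419, M4=3259/946, M5=0
seg 0: a=1, c=M0/2=0, d=(M1−M0)/(6·1)=1843/5676, b=Δ0−h0·(2M0+M1)/6=-24547/5676
seg 1: a=-3, c=M1/2=1843/1892, d=(M2−M1)/(6·2)=571/5676, b=Δ1−h1·(2M1+M2)/6=-9509/2838
seg 2: a=-5, c=M2/2=2985/1892, d=(M3−M2)/(6·3)=-19787/51084, b=Δ2−h2·(2M2+M3)/6=4975/2838
seg 3: a=4, c=M3/2=-2708/1419, d=(M4−M3)/(6·3)=20609/51084, b=Δ3−h3·(2M3+M4)/6=4319/5676
seg 4: a=0, c=M4/2=3259/1892, d=(M5−M4)/(6·2)=-3259/11352, b=Δ4−h4·(2M4+M5)/6=577/2838
t_q=15/4 → seg 2, τ=3/4; S=-5+4975/2838·τ+2985/1892·τ²+-19787/51084·τ³=-32597/11008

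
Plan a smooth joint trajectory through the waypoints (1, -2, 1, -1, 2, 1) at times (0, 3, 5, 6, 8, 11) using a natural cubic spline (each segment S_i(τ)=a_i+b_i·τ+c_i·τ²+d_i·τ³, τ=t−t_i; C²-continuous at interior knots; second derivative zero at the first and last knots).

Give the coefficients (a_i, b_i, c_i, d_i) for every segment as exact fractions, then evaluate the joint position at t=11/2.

Δ: Δ0=-1, Δ1=3/2, Δ2=-2, Δ3=3/2, Δ4=-1/3
row 1: diag=10, rhs=15; c'=1/5, d'=3/2
row 2: denom=6−2·1/5=28/5; d'=(-21−2·3/2)/(28/5)=-30/7
row 3: denom=6−1·5/28=163/28; d'=(21−1·-30/7)/(163/28)=708/163
row 4: denom=10−2·56/163=1518/163; d'=(-11−2·708/163)/(1518/163)=-3209/1518
back: M4=-3209/1518
back: M3=708/163−56/163·-3209/1518=3848/759
back: M2=-30/7−5/28·3848/759=-3940/759
back: M1=3/2−1/5·-3940/759=3853/1518
M: M0=0, M1=3853/1518, M2=-3940/759, M3=3848/759, M4=-3209/1518, M5=0
seg 0: a=1, c=M0/2=0, d=(M1−M0)/(6·3)=3853/27324, b=Δ0−h0·(2M0+M1)/6=-6889/3036
seg 1: a=-2, c=M1/2=3853/3036, d=(M2−M1)/(6·2)=-3911/6072, b=Δ1−h1·(2M1+M2)/6=2335/1518
seg 2: a=1, c=M2/2=-1970/759, d=(M3−M2)/(6·1)=118/69, b=Δ2−h2·(2M2+M3)/6=-282/253
seg 3: a=-1, c=M3/2=1924/759, d=(M4−M3)/(6·2)=-3635/6072, b=Δ3−h3·(2M3+M4)/6=-892/759
seg 4: a=2, c=M4/2=-3209/3036, d=(M5−M4)/(6·3)=3209/27324, b=Δ4−h4·(2M4+M5)/6=901/506
t_q=11/2 → seg 2, τ=1/2; S=1+-282/253·τ+-1970/759·τ²+118/69·τ³=1/132

  seg 0: a=1 b=-6889/3036 c=0 d=3853/27324
  seg 1: a=-2 b=2335/1518 c=3853/3036 d=-3911/6072
  seg 2: a=1 b=-282/253 c=-1970/759 d=118/69
  seg 3: a=-1 b=-892/759 c=1924/759 d=-3635/6072
  seg 4: a=2 b=901/506 c=-3209/3036 d=3209/27324
S(11/2) = 1/132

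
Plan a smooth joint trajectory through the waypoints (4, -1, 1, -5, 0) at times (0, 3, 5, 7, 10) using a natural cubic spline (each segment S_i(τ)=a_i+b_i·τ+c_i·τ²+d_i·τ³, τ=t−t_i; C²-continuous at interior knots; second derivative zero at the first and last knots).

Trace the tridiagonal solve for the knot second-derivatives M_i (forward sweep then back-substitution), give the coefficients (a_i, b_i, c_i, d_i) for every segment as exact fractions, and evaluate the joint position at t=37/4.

  seg 0: a=4 b=-263/90 c=0 d=113/810
  seg 1: a=-1 b=38/45 c=113/90 d=-53/90
  seg 2: a=1 b=-6/5 c=-41/18 d=31/45
  seg 3: a=-5 b=-92/45 c=167/90 d=-167/810
S(37/4) = -327/128

Δ: Δ0=-5/3, Δ1=1, Δ2=-3, Δ3=5/3
row 1: diag=10, rhs=16; c'=1/5, d'=8/5
row 2: denom=8−2·1/5=38/5; d'=(-24−2·8/5)/(38/5)=-68/19
row 3: denom=10−2·5/19=180/19; d'=(28−2·-68/19)/(180/19)=167/45
back: M3=167/45
back: M2=-68/19−5/19·167/45=-41/9
back: M1=8/5−1/5·-41/9=113/45
M: M0=0, M1=113/45, M2=-41/9, M3=167/45, M4=0
seg 0: a=4, c=M0/2=0, d=(M1−M0)/(6·3)=113/810, b=Δ0−h0·(2M0+M1)/6=-263/90
seg 1: a=-1, c=M1/2=113/90, d=(M2−M1)/(6·2)=-53/90, b=Δ1−h1·(2M1+M2)/6=38/45
seg 2: a=1, c=M2/2=-41/18, d=(M3−M2)/(6·2)=31/45, b=Δ2−h2·(2M2+M3)/6=-6/5
seg 3: a=-5, c=M3/2=167/90, d=(M4−M3)/(6·3)=-167/810, b=Δ3−h3·(2M3+M4)/6=-92/45
t_q=37/4 → seg 3, τ=9/4; S=-5+-92/45·τ+167/90·τ²+-167/810·τ³=-327/128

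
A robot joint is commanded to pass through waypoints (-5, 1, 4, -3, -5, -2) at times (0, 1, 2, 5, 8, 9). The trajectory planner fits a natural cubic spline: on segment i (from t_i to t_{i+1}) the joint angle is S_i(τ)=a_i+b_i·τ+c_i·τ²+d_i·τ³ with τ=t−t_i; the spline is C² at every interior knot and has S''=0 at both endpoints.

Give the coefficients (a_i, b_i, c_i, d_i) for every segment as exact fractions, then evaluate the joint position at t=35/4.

  seg 0: a=-5 b=5285/803 c=0 d=-467/803
  seg 1: a=1 b=3884/803 c=-1401/803 d=-74/803
  seg 2: a=4 b=860/803 c=-1623/803 d=6406/21681
  seg 3: a=-3 b=-2472/803 c=1537/2409 d=109/1971
  seg 4: a=-5 b=1801/803 c=912/803 d=-304/803
S(35/4) = -4559/1606

Δ: Δ0=6, Δ1=3, Δ2=-7/3, Δ3=-2/3, Δ4=3
row 1: diag=4, rhs=-18; c'=1/4, d'=-9/2
row 2: denom=8−1·1/4=31/4; d'=(-32−1·-9/2)/(31/4)=-110/31
row 3: denom=12−3·12/31=336/31; d'=(10−3·-110/31)/(336/31)=40/21
row 4: denom=8−3·31/112=803/112; d'=(22−3·40/21)/(803/112)=1824/803
back: M4=1824/803
back: M3=40/21−31/112·1824/803=3074/2409
back: M2=-110/31−12/31·3074/2409=-3246/803
back: M1=-9/2−1/4·-3246/803=-2802/803
M: M0=0, M1=-2802/803, M2=-3246/803, M3=3074/2409, M4=1824/803, M5=0
seg 0: a=-5, c=M0/2=0, d=(M1−M0)/(6·1)=-467/803, b=Δ0−h0·(2M0+M1)/6=5285/803
seg 1: a=1, c=M1/2=-1401/803, d=(M2−M1)/(6·1)=-74/803, b=Δ1−h1·(2M1+M2)/6=3884/803
seg 2: a=4, c=M2/2=-1623/803, d=(M3−M2)/(6·3)=6406/21681, b=Δ2−h2·(2M2+M3)/6=860/803
seg 3: a=-3, c=M3/2=1537/2409, d=(M4−M3)/(6·3)=109/1971, b=Δ3−h3·(2M3+M4)/6=-2472/803
seg 4: a=-5, c=M4/2=912/803, d=(M5−M4)/(6·1)=-304/803, b=Δ4−h4·(2M4+M5)/6=1801/803
t_q=35/4 → seg 4, τ=3/4; S=-5+1801/803·τ+912/803·τ²+-304/803·τ³=-4559/1606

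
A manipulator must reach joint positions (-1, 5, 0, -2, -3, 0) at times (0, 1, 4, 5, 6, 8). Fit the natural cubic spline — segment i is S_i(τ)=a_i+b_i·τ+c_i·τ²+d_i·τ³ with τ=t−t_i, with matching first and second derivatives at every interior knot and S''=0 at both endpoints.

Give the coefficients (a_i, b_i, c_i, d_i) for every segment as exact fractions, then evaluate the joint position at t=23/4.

  seg 0: a=-1 b=51799/7302 c=0 d=-7987/7302
  seg 1: a=5 b=13919/3651 c=-7987/2434 d=10625/21906
  seg 2: a=0 b=-20303/7302 c=1319/1217 d=-2215/7302
  seg 3: a=-2 b=-5560/3651 c=423/2434 d=2549/7302
  seg 4: a=-3 b=-935/7302 c=1486/1217 d=-743/3651
S(23/4) = -451303/155776

Δ: Δ0=6, Δ1=-5/3, Δ2=-2, Δ3=-1, Δ4=3/2
row 1: diag=8, rhs=-46; c'=3/8, d'=-23/4
row 2: denom=8−3·3/8=55/8; d'=(-2−3·-23/4)/(55/8)=122/55
row 3: denom=4−1·8/55=212/55; d'=(6−1·122/55)/(212/55)=52/53
row 4: denom=6−1·55/212=1217/212; d'=(15−1·52/53)/(1217/212)=2972/1217
back: M4=2972/1217
back: M3=52/53−55/212·2972/1217=423/1217
back: M2=122/55−8/55·423/1217=2638/1217
back: M1=-23/4−3/8·2638/1217=-7987/1217
M: M0=0, M1=-7987/1217, M2=2638/1217, M3=423/1217, M4=2972/1217, M5=0
seg 0: a=-1, c=M0/2=0, d=(M1−M0)/(6·1)=-7987/7302, b=Δ0−h0·(2M0+M1)/6=51799/7302
seg 1: a=5, c=M1/2=-7987/2434, d=(M2−M1)/(6·3)=10625/21906, b=Δ1−h1·(2M1+M2)/6=13919/3651
seg 2: a=0, c=M2/2=1319/1217, d=(M3−M2)/(6·1)=-2215/7302, b=Δ2−h2·(2M2+M3)/6=-20303/7302
seg 3: a=-2, c=M3/2=423/2434, d=(M4−M3)/(6·1)=2549/7302, b=Δ3−h3·(2M3+M4)/6=-5560/3651
seg 4: a=-3, c=M4/2=1486/1217, d=(M5−M4)/(6·2)=-743/3651, b=Δ4−h4·(2M4+M5)/6=-935/7302
t_q=23/4 → seg 3, τ=3/4; S=-2+-5560/3651·τ+423/2434·τ²+2549/7302·τ³=-451303/155776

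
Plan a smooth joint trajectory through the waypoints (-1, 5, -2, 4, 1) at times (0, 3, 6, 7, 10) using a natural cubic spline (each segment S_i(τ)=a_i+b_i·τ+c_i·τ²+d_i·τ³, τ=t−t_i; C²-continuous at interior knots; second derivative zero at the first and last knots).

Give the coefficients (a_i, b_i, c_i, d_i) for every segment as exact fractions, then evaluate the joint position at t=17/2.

Δ: Δ0=2, Δ1=-7/3, Δ2=6, Δ3=-1
row 1: diag=12, rhs=-26; c'=1/4, d'=-13/6
row 2: denom=8−3·1/4=29/4; d'=(50−3·-13/6)/(29/4)=226/29
row 3: denom=8−1·4/29=228/29; d'=(-42−1·226/29)/(228/29)=-19/3
back: M3=-19/3
back: M2=226/29−4/29·-19/3=26/3
back: M1=-13/6−1/4·26/3=-13/3
M: M0=0, M1=-13/3, M2=26/3, M3=-19/3, M4=0
seg 0: a=-1, c=M0/2=0, d=(M1−M0)/(6·3)=-13/54, b=Δ0−h0·(2M0+M1)/6=25/6
seg 1: a=5, c=M1/2=-13/6, d=(M2−M1)/(6·3)=13/18, b=Δ1−h1·(2M1+M2)/6=-7/3
seg 2: a=-2, c=M2/2=13/3, d=(M3−M2)/(6·1)=-5/2, b=Δ2−h2·(2M2+M3)/6=25/6
seg 3: a=4, c=M3/2=-19/6, d=(M4−M3)/(6·3)=19/54, b=Δ3−h3·(2M3+M4)/6=16/3
t_q=17/2 → seg 3, τ=3/2; S=4+16/3·τ+-19/6·τ²+19/54·τ³=97/16

  seg 0: a=-1 b=25/6 c=0 d=-13/54
  seg 1: a=5 b=-7/3 c=-13/6 d=13/18
  seg 2: a=-2 b=25/6 c=13/3 d=-5/2
  seg 3: a=4 b=16/3 c=-19/6 d=19/54
S(17/2) = 97/16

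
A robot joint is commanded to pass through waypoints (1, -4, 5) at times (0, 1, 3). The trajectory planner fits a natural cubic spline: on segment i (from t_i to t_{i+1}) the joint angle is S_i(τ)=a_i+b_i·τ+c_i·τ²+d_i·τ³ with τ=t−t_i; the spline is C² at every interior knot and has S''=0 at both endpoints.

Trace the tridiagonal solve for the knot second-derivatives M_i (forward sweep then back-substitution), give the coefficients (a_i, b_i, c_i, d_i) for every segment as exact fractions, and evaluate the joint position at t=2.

Δ: Δ0=-5, Δ1=9/2
row 1: diag=6, rhs=57; c'=1/3, d'=19/2
back: M1=19/2
M: M0=0, M1=19/2, M2=0
seg 0: a=1, c=M0/2=0, d=(M1−M0)/(6·1)=19/12, b=Δ0−h0·(2M0+M1)/6=-79/12
seg 1: a=-4, c=M1/2=19/4, d=(M2−M1)/(6·2)=-19/24, b=Δ1−h1·(2M1+M2)/6=-11/6
t_q=2 → seg 1, τ=1; S=-4+-11/6·τ+19/4·τ²+-19/24·τ³=-15/8

  seg 0: a=1 b=-79/12 c=0 d=19/12
  seg 1: a=-4 b=-11/6 c=19/4 d=-19/24
S(2) = -15/8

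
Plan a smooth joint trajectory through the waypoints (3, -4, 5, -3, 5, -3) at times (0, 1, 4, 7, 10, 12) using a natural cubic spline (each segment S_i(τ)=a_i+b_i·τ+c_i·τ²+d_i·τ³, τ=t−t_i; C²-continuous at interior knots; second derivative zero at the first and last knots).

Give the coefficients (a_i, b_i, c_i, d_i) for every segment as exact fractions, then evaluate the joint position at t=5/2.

  seg 0: a=3 b=-8614/993 c=0 d=1663/993
  seg 1: a=-4 b=-3625/993 c=1663/331 d=-8363/8937
  seg 2: a=5 b=1220/993 c=-3374/993 d=6254/8937
  seg 3: a=-3 b=-262/993 c=960/331 d=-1910/2979
  seg 4: a=5 b=-172/993 c=-950/331 d=475/993
S(5/2) = -3521/2648

Δ: Δ0=-7, Δ1=3, Δ2=-8/3, Δ3=8/3, Δ4=-4
row 1: diag=8, rhs=60; c'=3/8, d'=15/2
row 2: denom=12−3·3/8=87/8; d'=(-34−3·15/2)/(87/8)=-452/87
row 3: denom=12−3·8/29=324/29; d'=(32−3·-452/87)/(324/29)=115/27
row 4: denom=10−3·29/108=331/36; d'=(-40−3·115/27)/(331/36)=-1900/331
back: M4=-1900/331
back: M3=115/27−29/108·-1900/331=1920/331
back: M2=-452/87−8/29·1920/331=-6748/993
back: M1=15/2−3/8·-6748/993=3326/331
M: M0=0, M1=3326/331, M2=-6748/993, M3=1920/331, M4=-1900/331, M5=0
seg 0: a=3, c=M0/2=0, d=(M1−M0)/(6·1)=1663/993, b=Δ0−h0·(2M0+M1)/6=-8614/993
seg 1: a=-4, c=M1/2=1663/331, d=(M2−M1)/(6·3)=-8363/8937, b=Δ1−h1·(2M1+M2)/6=-3625/993
seg 2: a=5, c=M2/2=-3374/993, d=(M3−M2)/(6·3)=6254/8937, b=Δ2−h2·(2M2+M3)/6=1220/993
seg 3: a=-3, c=M3/2=960/331, d=(M4−M3)/(6·3)=-1910/2979, b=Δ3−h3·(2M3+M4)/6=-262/993
seg 4: a=5, c=M4/2=-950/331, d=(M5−M4)/(6·2)=475/993, b=Δ4−h4·(2M4+M5)/6=-172/993
t_q=5/2 → seg 1, τ=3/2; S=-4+-3625/993·τ+1663/331·τ²+-8363/8937·τ³=-3521/2648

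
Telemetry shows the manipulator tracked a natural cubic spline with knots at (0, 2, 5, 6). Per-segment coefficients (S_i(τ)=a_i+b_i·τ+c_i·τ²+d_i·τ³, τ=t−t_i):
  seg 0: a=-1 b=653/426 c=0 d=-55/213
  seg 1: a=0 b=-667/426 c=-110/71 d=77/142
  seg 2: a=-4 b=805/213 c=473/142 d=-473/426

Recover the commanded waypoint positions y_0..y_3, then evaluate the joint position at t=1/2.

y_0=-1 y_1=0 y_2=-4 y_3=2
S(1/2) = -151/568

y_0 = S_0(0) = a_0 = -1
y_1 = S_1(0) = a_1 = 0
y_2 = S_2(0) = a_2 = -4
y_3 = S_2(1) = 2
t_q=1/2 is in segment 0 (τ=1/2); S_0(τ)=-151/568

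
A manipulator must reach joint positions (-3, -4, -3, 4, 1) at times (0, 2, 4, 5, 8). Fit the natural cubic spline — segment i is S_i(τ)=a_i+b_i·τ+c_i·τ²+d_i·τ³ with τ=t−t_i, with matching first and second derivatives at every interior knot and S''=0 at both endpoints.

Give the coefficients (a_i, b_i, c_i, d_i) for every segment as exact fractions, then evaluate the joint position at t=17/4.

Δ: Δ0=-1/2, Δ1=1/2, Δ2=7, Δ3=-1
row 1: diag=8, rhs=6; c'=1/4, d'=3/4
row 2: denom=6−2·1/4=11/2; d'=(39−2·3/4)/(11/2)=75/11
row 3: denom=8−1·2/11=86/11; d'=(-48−1·75/11)/(86/11)=-603/86
back: M3=-603/86
back: M2=75/11−2/11·-603/86=348/43
back: M1=3/4−1/4·348/43=-219/172
M: M0=0, M1=-219/172, M2=348/43, M3=-603/86, M4=0
seg 0: a=-3, c=M0/2=0, d=(M1−M0)/(6·2)=-73/688, b=Δ0−h0·(2M0+M1)/6=-13/172
seg 1: a=-4, c=M1/2=-219/344, d=(M2−M1)/(6·2)=537/688, b=Δ1−h1·(2M1+M2)/6=-58/43
seg 2: a=-3, c=M2/2=174/43, d=(M3−M2)/(6·1)=-433/172, b=Δ2−h2·(2M2+M3)/6=941/172
seg 3: a=4, c=M3/2=-603/172, d=(M4−M3)/(6·3)=67/172, b=Δ3−h3·(2M3+M4)/6=517/86
t_q=17/4 → seg 2, τ=1/4; S=-3+941/172·τ+174/43·τ²+-433/172·τ³=-15617/11008

  seg 0: a=-3 b=-13/172 c=0 d=-73/688
  seg 1: a=-4 b=-58/43 c=-219/344 d=537/688
  seg 2: a=-3 b=941/172 c=174/43 d=-433/172
  seg 3: a=4 b=517/86 c=-603/172 d=67/172
S(17/4) = -15617/11008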